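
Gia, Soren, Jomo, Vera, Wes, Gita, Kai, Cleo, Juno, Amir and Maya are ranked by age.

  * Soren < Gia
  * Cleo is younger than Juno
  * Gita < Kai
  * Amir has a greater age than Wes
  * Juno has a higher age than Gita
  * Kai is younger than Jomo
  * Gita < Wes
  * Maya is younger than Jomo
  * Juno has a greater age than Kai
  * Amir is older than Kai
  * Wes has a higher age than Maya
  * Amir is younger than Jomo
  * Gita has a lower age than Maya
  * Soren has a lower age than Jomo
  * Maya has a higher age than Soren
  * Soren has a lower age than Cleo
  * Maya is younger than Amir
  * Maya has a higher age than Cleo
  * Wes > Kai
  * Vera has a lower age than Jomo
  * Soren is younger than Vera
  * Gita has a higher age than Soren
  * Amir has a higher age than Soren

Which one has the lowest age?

Chaining upward from Soren: directly above it, Cleo, Gita, Gia, Vera, Maya, Amir, Jomo; then Kai, Juno, Wes.
That covers every other element, and nothing is given below Soren, so Soren is the lowest age.

Soren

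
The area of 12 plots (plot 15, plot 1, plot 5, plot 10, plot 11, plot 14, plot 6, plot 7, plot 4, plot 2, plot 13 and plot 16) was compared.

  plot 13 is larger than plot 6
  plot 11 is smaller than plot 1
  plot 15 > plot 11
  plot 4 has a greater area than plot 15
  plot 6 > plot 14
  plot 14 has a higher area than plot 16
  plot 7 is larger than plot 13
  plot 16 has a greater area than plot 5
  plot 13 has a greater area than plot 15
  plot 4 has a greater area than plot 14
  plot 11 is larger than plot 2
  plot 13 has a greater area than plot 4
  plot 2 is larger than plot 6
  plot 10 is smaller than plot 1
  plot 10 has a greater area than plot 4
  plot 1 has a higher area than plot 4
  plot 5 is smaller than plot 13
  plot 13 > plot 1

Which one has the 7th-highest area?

Chaining the given pairs: plot 5 < plot 16 < plot 14 < plot 6 < plot 2 < plot 11 < plot 15 < plot 4 < plot 10 < plot 1 < plot 13 < plot 7.
Counting 7 from the largest end gives plot 11.

plot 11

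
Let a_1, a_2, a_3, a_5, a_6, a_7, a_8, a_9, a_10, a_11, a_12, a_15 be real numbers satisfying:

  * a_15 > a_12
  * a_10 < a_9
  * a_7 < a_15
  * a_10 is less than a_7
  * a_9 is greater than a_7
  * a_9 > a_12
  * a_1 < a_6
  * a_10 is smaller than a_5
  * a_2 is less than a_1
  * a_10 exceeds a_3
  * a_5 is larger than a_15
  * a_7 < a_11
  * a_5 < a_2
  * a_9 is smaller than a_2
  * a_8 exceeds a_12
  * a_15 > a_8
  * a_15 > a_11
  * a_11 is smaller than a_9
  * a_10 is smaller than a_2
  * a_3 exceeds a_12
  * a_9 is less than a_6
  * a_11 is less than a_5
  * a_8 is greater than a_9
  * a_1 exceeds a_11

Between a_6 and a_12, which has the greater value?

a_6

a_12 < a_3 and a_3 < a_10 give a_12 < a_10.
Then a_10 < a_7 extends the chain to a_7.
Then a_7 < a_11 extends the chain to a_11.
With a_11 < a_9: a_12 < a_3 < a_10 < a_7 < a_11 < a_9.
Then a_9 < a_8 extends the chain to a_8.
With a_8 < a_15: a_12 < a_3 < a_10 < a_7 < a_11 < a_9 < a_8 < a_15.
Then a_15 < a_5 extends the chain to a_5.
With a_5 < a_2: a_12 < a_3 < a_10 < a_7 < a_11 < a_9 < a_8 < a_15 < a_5 < a_2.
Then a_2 < a_1 extends the chain to a_1.
With a_1 < a_6: a_12 < a_3 < a_10 < a_7 < a_11 < a_9 < a_8 < a_15 < a_5 < a_2 < a_1 < a_6.
So a_12 < a_6; a_6 is the larger of the two.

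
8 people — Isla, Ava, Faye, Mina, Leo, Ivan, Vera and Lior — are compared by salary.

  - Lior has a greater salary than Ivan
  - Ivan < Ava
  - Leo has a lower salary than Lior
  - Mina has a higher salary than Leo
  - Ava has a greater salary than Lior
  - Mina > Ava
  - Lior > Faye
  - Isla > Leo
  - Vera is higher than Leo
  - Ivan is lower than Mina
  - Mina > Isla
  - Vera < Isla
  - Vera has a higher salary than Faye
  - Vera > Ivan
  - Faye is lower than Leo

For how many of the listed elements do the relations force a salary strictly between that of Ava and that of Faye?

2

Chaining upward from Faye reaches: Leo, Lior, Vera, Isla, Mina.
Chaining downward from Ava reaches: Leo, Ivan, Lior.
Strictly between Faye and Ava are those in both lists: Leo, Lior — 2 elements.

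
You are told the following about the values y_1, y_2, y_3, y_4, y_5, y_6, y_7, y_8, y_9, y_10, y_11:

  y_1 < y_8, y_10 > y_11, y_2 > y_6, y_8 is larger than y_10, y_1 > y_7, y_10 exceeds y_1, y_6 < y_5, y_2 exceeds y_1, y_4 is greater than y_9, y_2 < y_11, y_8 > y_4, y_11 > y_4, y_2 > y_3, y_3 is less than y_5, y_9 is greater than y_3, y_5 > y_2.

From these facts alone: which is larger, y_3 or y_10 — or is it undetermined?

y_10

Link the given pairs in sequence: y_3 < y_9; y_9 < y_4; y_4 < y_11; y_11 < y_10.
Chaining these gives y_3 < y_9 < y_4 < y_11 < y_10.
So y_10 is larger.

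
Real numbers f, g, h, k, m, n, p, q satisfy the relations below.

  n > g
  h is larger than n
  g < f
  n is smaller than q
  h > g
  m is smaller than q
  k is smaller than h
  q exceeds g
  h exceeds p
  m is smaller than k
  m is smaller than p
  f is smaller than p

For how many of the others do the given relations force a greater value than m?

4

Directly above m: k, p, q.
One step further: h (4 so far).
Nothing else is reachable above m; 4 in all.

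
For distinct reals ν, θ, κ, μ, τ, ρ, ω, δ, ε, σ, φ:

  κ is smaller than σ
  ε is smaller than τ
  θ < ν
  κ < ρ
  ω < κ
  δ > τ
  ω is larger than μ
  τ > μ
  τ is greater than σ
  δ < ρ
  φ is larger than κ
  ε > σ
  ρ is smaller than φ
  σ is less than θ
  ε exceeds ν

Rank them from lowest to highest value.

Nothing is placed below μ, so it is least; from there μ < ω; ω < κ; κ < σ; σ < θ; θ < ν; ν < ε; ε < τ; τ < δ; δ < ρ; ρ < φ, each given directly.

μ < ω < κ < σ < θ < ν < ε < τ < δ < ρ < φ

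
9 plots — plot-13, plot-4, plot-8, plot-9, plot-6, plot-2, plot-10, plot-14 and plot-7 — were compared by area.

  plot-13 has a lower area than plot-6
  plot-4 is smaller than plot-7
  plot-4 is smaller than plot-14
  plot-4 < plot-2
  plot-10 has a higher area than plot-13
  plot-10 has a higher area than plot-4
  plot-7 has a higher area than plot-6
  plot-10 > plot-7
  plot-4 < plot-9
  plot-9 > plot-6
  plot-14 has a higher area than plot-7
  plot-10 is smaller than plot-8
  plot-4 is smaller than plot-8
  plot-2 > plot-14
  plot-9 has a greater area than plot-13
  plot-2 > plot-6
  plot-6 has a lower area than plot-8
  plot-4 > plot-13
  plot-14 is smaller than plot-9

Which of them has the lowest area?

Chaining upward from plot-13: directly above it, plot-4, plot-6, plot-10, plot-9; then plot-7, plot-14, plot-2, plot-8.
That covers every other element, and nothing is given below plot-13, so plot-13 is the lowest area.

plot-13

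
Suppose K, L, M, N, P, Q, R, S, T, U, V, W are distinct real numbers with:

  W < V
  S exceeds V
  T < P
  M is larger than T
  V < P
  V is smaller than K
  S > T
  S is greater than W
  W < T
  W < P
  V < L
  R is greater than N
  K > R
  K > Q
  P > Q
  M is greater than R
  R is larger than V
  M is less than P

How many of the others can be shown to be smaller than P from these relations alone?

Directly below P: W, Q, V, T, M.
One step further: R (6 so far).
One step further: N (7 so far).
No other element is forced below P by the given relations, so the count is 7.

7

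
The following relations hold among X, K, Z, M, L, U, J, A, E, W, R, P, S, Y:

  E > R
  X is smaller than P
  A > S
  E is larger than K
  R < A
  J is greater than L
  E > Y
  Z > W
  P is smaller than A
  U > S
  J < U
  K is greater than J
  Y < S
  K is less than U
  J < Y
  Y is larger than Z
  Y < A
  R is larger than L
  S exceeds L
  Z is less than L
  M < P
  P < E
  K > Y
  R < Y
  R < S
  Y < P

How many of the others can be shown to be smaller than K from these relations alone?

The elements the relations force below K are W, Z, L, J, R, Y — no chain reaches any other.
That is 6.

6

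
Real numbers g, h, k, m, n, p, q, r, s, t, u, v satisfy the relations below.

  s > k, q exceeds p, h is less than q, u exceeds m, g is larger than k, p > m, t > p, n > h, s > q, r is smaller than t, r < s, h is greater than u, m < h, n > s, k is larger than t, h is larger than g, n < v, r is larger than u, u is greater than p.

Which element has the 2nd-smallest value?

Chaining the given pairs: m < p < u < r < t < k < g < h < q < s < n < v.
Counting 2 from the smallest end gives p.

p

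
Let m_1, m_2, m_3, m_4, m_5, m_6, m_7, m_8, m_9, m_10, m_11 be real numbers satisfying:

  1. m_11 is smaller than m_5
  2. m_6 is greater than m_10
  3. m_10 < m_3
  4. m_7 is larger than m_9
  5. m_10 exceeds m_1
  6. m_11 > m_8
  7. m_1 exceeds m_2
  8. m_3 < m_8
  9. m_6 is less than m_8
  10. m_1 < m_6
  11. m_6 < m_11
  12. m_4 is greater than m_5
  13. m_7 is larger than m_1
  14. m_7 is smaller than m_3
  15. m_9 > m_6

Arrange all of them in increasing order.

Nothing is placed below m_2, so it is least; from there m_2 < m_1; m_1 < m_10; m_10 < m_6; m_6 < m_9; m_9 < m_7; m_7 < m_3; m_3 < m_8; m_8 < m_11; m_11 < m_5; m_5 < m_4, each given directly.

m_2 < m_1 < m_10 < m_6 < m_9 < m_7 < m_3 < m_8 < m_11 < m_5 < m_4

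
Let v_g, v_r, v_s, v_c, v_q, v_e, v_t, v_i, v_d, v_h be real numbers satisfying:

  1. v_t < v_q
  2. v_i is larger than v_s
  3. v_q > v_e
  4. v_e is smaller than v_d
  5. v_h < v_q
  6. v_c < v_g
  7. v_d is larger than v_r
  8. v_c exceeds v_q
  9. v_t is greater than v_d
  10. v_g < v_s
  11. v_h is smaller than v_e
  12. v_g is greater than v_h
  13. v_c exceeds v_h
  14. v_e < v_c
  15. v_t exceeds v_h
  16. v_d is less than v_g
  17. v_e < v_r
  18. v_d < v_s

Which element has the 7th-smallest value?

The consecutive relations fix a unique order: v_h < v_e < v_r < v_d < v_t < v_q < v_c < v_g < v_s < v_i.
The 7th smallest is v_c.

v_c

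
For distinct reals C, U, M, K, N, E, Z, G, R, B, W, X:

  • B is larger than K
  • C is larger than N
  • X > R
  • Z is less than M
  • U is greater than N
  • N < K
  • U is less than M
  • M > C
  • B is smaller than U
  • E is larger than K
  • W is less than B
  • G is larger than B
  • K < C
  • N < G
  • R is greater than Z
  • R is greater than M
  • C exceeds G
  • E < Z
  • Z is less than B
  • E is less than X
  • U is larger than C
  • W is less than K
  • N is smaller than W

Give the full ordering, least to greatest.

N < W < K < E < Z < B < G < C < U < M < R < X

Each adjacent pair is fixed by a given relation: N < W; W < K; K < E; E < Z; Z < B; B < G; G < C; C < U; U < M; M < R; R < X. Chaining them end to end gives the full order.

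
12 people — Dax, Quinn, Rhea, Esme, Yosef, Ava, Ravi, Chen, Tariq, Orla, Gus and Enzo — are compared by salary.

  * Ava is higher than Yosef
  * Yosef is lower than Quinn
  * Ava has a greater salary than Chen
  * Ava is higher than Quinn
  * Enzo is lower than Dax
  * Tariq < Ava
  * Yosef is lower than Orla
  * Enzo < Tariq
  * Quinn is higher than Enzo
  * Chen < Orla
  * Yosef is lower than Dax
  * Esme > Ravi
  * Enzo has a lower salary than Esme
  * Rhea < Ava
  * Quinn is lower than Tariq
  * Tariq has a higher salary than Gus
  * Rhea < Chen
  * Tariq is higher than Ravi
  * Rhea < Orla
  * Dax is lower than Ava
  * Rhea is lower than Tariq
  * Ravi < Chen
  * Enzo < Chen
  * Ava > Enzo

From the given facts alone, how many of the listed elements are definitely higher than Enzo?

7

From Enzo the given relations immediately reach Quinn, Dax, Esme, Chen, Tariq, Ava.
From those, Orla — 7 in total.
No other element is forced above Enzo by the given relations, so the count is 7.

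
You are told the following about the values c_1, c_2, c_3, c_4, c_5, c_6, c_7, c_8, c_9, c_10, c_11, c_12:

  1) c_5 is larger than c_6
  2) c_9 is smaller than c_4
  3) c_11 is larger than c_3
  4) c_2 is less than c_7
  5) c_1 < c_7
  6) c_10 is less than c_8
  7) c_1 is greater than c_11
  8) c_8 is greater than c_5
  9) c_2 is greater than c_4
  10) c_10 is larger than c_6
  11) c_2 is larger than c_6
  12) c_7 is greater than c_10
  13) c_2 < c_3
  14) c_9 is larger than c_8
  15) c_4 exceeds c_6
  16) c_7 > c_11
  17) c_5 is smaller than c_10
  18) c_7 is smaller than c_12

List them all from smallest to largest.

c_6 < c_5 < c_10 < c_8 < c_9 < c_4 < c_2 < c_3 < c_11 < c_1 < c_7 < c_12

Nothing is placed below c_6, so it is least; from there c_6 < c_5; c_5 < c_10; c_10 < c_8; c_8 < c_9; c_9 < c_4; c_4 < c_2; c_2 < c_3; c_3 < c_11; c_11 < c_1; c_1 < c_7; c_7 < c_12, each given directly.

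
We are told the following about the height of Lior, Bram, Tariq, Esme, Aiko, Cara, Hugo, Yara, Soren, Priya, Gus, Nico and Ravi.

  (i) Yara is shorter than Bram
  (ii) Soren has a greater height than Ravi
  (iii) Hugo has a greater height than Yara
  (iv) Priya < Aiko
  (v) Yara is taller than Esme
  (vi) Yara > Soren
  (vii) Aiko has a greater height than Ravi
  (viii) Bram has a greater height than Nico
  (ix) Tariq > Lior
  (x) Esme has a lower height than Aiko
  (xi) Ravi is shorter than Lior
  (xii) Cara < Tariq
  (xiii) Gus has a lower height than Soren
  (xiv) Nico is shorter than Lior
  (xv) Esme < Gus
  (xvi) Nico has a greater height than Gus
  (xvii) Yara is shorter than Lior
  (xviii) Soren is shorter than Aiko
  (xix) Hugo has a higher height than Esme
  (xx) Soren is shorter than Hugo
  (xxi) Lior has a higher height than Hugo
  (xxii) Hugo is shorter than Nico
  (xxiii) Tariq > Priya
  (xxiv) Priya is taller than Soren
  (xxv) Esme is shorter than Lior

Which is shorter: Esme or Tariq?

Esme

Chaining the given relations: Esme < Gus < Soren < Yara < Hugo < Nico < Lior < Tariq.
So Esme < Tariq; Esme is the shorter of the two.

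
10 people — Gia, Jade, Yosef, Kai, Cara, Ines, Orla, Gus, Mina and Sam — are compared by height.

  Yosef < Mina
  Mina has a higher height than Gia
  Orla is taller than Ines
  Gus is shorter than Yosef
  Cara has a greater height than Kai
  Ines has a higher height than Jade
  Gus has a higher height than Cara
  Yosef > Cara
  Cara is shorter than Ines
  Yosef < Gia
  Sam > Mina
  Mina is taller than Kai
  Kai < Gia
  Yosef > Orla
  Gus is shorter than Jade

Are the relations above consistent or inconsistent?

The single ordering Kai < Cara < Gus < Jade < Ines < Orla < Yosef < Gia < Mina < Sam satisfies every listed relation, so no contradiction arises.

consistent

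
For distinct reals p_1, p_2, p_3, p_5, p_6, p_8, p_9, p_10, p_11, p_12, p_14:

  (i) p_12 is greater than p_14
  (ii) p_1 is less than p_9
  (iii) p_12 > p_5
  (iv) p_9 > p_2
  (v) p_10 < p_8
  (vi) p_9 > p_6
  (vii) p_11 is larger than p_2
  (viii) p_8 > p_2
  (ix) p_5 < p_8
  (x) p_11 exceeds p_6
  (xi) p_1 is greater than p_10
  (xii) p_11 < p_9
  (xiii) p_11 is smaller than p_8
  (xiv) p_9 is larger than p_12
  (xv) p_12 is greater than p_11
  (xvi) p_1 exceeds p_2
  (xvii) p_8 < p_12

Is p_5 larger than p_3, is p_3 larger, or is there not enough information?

undetermined

Following every chain through p_5: above p_5 we get p_8, p_12, p_9.
p_3 is not reached, and no chain runs the other way from p_3 to p_5.
So the given relations leave the order of p_5 and p_3 undetermined.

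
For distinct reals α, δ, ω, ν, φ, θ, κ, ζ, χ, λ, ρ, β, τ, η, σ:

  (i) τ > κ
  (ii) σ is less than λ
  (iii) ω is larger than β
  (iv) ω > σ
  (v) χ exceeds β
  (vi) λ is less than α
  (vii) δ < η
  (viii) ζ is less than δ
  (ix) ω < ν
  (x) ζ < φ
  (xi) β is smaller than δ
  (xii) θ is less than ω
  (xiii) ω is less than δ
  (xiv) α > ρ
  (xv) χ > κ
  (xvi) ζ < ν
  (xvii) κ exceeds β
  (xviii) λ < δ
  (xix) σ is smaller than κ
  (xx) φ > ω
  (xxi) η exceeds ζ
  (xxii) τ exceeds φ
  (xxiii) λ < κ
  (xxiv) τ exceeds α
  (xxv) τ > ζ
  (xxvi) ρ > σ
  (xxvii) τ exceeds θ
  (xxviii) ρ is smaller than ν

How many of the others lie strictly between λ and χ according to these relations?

The relations place λ below χ. An element lies strictly between them when it is forced above λ and also forced below χ.
Above λ: {κ, δ, η, α, τ}. Below χ: {β, σ, κ}.
Intersection: {κ} — 1.

1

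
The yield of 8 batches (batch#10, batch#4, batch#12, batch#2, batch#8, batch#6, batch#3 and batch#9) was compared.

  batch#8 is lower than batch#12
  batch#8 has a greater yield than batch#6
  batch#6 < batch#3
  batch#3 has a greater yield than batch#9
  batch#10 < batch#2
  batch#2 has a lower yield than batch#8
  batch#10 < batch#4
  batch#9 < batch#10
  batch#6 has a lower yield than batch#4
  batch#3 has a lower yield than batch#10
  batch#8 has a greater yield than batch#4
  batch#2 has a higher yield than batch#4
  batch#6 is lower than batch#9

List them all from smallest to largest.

batch#6 < batch#9 < batch#3 < batch#10 < batch#4 < batch#2 < batch#8 < batch#12

Nothing is placed below batch#6, so it is least; from there batch#6 < batch#9; batch#9 < batch#3; batch#3 < batch#10; batch#10 < batch#4; batch#4 < batch#2; batch#2 < batch#8; batch#8 < batch#12, each given directly.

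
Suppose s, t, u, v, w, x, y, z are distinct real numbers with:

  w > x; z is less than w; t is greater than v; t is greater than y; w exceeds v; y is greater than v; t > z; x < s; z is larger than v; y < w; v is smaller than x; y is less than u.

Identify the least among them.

z is not least since v < z; x is not least since v < x; y is not least since v < y; u is not least since y < u; w is not least since z < w; t is not least since v < t; s is not least since x < s.
Only v has nothing below it, so v is the least.

v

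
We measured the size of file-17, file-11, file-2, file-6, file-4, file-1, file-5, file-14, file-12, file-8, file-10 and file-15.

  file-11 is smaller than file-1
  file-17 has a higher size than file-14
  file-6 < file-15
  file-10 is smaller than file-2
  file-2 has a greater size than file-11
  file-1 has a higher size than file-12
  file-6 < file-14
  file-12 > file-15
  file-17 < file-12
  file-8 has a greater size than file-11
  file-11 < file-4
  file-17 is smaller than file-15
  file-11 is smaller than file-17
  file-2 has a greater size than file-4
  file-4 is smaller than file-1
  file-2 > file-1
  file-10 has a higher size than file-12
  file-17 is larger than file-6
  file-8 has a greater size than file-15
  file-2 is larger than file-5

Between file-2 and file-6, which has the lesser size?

file-6 < file-14 < file-17 < file-15 < file-12 < file-1 < file-2, by transitivity through file-14, file-17, file-15, file-12, file-1.
So file-6 < file-2; file-6 is the smaller of the two.

file-6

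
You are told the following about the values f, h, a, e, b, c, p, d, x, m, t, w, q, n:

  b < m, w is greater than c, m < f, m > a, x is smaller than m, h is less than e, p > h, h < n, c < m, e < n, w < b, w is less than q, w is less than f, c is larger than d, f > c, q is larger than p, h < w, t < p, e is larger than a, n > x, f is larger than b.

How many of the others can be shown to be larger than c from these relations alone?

The elements the relations force above c are w, b, m, f, q — no chain reaches any other.
That is 5.

5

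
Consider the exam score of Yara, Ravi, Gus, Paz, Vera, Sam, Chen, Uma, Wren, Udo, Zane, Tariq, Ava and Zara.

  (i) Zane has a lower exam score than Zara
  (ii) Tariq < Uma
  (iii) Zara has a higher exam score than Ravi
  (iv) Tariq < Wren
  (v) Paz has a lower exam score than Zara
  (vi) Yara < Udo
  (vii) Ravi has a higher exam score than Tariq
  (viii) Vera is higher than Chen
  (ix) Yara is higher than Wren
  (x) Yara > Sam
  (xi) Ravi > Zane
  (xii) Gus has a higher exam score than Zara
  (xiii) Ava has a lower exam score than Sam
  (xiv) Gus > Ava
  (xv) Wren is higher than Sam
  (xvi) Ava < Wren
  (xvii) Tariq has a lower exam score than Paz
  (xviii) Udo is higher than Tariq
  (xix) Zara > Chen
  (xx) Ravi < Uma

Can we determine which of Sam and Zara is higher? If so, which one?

undetermined

Following every chain through Sam: above Sam we get Wren, Yara, Udo; below Sam we get Ava.
Zara is not reached, and no chain runs the other way from Zara to Sam.
So the given relations leave the order of Sam and Zara undetermined.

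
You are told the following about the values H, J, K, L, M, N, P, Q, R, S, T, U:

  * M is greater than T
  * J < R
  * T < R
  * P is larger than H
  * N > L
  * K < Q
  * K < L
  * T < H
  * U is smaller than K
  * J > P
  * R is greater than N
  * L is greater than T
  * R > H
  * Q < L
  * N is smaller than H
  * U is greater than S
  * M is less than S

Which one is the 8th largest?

K

Piecing the relations together gives one ordering: T < M < S < U < K < Q < L < N < H < P < J < R.
The 8th largest is K.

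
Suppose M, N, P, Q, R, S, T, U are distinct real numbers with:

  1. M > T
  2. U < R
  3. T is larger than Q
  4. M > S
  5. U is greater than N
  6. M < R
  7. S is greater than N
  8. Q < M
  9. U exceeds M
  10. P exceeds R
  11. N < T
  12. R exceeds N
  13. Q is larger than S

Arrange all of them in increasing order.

The consecutive links are each given: N < S; S < Q; Q < T; T < M; M < U; U < R; R < P.

N < S < Q < T < M < U < R < P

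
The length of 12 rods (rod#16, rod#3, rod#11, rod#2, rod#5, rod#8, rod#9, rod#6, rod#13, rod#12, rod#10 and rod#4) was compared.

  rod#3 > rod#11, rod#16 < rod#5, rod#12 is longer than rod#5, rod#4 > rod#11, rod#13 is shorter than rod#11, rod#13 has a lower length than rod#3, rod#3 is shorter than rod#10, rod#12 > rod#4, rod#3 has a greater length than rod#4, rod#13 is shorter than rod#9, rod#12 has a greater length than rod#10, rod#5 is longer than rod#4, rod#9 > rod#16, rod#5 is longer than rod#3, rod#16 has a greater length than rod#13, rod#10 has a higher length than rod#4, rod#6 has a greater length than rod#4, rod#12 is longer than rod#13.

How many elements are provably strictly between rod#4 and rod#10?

1

The relations place rod#4 below rod#10. An element lies strictly between them when it is forced above rod#4 and also forced below rod#10.
Above rod#4: {rod#3, rod#6, rod#5, rod#12}. Below rod#10: {rod#13, rod#11, rod#3}.
Intersection: {rod#3} — 1.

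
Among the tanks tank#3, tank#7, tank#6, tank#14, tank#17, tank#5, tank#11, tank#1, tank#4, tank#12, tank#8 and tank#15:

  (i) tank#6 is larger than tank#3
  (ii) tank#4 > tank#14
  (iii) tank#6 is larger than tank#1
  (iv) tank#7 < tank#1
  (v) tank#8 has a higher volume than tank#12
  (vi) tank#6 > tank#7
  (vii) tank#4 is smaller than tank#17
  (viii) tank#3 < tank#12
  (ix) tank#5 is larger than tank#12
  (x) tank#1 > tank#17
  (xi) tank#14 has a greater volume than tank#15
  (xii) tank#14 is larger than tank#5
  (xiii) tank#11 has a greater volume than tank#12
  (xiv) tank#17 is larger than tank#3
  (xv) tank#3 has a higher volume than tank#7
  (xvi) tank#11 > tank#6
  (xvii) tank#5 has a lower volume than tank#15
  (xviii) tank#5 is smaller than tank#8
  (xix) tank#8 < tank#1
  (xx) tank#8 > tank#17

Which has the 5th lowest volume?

Piecing the relations together gives one ordering: tank#7 < tank#3 < tank#12 < tank#5 < tank#15 < tank#14 < tank#4 < tank#17 < tank#8 < tank#1 < tank#6 < tank#11.
Counting 5 from the smallest end gives tank#15.

tank#15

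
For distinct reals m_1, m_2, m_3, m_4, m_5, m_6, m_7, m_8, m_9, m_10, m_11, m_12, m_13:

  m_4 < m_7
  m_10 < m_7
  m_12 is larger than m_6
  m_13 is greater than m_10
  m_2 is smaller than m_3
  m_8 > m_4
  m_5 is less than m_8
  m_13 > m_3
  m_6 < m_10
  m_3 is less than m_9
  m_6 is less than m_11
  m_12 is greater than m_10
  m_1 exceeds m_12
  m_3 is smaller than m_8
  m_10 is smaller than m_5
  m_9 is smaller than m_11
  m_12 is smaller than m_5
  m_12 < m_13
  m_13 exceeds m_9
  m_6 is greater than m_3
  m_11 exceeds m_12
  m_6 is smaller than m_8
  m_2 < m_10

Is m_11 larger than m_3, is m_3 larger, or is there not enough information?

m_11

m_3 < m_6 and m_6 < m_10 give m_3 < m_10.
With m_10 < m_12: m_3 < m_6 < m_10 < m_12.
With m_12 < m_11: m_3 < m_6 < m_10 < m_12 < m_11.
So m_11 is larger.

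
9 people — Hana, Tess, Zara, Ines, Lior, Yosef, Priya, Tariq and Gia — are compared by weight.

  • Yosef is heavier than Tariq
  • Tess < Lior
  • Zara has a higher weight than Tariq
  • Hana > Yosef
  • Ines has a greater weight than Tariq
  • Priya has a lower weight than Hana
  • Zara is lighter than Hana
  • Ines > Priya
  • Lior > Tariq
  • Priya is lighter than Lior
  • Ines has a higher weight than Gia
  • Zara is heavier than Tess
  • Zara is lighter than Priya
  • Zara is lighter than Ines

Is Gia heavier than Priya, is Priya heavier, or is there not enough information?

Following every chain through Priya: above Priya we get Lior, Hana, Ines; below Priya we get Tess, Tariq, Zara.
Gia is not reached, and no chain runs the other way from Gia to Priya.
So the given relations leave the order of Priya and Gia undetermined.

undetermined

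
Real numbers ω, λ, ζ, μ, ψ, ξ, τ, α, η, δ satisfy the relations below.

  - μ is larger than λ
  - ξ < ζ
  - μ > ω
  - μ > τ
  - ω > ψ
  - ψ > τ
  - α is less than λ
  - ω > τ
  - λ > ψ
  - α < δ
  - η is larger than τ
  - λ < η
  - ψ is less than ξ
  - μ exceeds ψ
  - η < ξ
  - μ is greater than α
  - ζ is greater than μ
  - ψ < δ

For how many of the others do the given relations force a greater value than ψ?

Directly above ψ: ω, λ, δ, μ, ξ.
One step further: η, ζ (7 so far).
No other element is forced above ψ by the given relations, so the count is 7.

7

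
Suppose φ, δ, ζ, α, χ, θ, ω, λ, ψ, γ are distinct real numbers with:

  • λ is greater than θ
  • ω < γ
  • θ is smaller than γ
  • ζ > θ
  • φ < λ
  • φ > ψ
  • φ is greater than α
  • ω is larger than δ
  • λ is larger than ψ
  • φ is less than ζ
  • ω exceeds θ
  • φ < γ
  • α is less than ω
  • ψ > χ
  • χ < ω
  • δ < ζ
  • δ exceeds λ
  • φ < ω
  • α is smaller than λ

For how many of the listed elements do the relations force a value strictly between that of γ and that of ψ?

Chaining upward from ψ reaches: φ, λ, δ, ζ, ω.
Chaining downward from γ reaches: α, θ, χ, φ, λ, δ, ω.
Strictly between ψ and γ are those in both lists: φ, λ, δ, ω — 4 elements.

4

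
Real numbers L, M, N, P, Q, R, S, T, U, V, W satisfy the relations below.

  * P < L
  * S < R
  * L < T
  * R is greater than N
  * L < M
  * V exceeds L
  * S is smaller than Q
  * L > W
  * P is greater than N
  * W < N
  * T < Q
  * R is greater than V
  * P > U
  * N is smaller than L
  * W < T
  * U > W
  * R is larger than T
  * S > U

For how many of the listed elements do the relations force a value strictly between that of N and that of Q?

3

Chaining upward from N reaches: P, L, T, V, M, R.
Chaining downward from Q reaches: W, U, S, P, L, T.
Strictly between N and Q are those in both lists: P, L, T — 3 elements.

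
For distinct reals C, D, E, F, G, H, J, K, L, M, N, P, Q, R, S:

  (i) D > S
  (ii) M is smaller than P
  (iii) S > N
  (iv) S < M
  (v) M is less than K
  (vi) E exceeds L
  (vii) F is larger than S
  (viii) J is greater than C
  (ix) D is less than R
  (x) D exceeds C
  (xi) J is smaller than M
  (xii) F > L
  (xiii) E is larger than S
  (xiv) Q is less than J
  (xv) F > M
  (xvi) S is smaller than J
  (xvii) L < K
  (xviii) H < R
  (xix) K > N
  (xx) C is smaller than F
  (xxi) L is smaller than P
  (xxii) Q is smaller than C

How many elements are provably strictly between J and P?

1

Chaining upward from J reaches: M, F, K.
Chaining downward from P reaches: L, Q, N, C, S, M.
Strictly between J and P are those in both lists: M — 1 element.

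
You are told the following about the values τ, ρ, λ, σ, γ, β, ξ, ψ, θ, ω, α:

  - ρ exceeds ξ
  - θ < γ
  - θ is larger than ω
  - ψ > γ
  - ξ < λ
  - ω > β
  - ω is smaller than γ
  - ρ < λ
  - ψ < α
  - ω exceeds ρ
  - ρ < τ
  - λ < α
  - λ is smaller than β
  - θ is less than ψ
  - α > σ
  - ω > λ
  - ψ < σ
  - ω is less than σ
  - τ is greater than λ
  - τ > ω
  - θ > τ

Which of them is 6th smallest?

The consecutive relations fix a unique order: ξ < ρ < λ < β < ω < τ < θ < γ < ψ < σ < α.
The 6th smallest is τ.

τ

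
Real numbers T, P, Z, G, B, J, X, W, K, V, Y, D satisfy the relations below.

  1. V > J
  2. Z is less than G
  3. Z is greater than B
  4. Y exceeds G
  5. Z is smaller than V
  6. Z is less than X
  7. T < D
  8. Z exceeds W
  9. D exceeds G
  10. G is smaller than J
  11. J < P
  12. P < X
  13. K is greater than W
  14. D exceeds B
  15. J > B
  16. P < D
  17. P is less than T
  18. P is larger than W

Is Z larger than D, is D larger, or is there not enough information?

Following the relations from Z: Z < G < J < P < T < D.
So D is larger.

D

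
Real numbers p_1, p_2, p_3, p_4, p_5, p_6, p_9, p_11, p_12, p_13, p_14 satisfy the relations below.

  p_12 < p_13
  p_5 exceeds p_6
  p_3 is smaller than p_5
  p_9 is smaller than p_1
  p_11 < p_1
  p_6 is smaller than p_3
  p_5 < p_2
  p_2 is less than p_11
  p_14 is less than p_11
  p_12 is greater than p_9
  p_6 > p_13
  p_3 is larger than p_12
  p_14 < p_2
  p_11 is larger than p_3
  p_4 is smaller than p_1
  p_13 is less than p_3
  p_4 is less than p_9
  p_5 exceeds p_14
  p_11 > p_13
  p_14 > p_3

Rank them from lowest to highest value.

Each adjacent pair is fixed by a given relation: p_4 < p_9; p_9 < p_12; p_12 < p_13; p_13 < p_6; p_6 < p_3; p_3 < p_14; p_14 < p_5; p_5 < p_2; p_2 < p_11; p_11 < p_1. Chaining them end to end gives the full order.

p_4 < p_9 < p_12 < p_13 < p_6 < p_3 < p_14 < p_5 < p_2 < p_11 < p_1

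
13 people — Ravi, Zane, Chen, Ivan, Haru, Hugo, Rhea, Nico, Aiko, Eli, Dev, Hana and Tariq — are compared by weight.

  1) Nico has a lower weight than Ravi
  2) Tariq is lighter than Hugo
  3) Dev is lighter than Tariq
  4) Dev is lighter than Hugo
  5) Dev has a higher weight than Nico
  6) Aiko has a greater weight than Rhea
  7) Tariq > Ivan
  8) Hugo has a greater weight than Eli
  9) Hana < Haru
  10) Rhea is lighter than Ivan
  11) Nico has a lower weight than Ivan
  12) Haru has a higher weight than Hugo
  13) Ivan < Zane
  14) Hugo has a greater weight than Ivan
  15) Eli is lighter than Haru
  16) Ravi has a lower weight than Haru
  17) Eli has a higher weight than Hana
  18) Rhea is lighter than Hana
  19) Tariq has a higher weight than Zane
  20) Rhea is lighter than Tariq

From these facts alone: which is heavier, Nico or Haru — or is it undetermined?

Haru

The relevant relations are Nico < Ivan; Ivan < Zane; Zane < Tariq; Tariq < Hugo; Hugo < Haru.
Chaining these gives Nico < Ivan < Zane < Tariq < Hugo < Haru.
So Haru is heavier.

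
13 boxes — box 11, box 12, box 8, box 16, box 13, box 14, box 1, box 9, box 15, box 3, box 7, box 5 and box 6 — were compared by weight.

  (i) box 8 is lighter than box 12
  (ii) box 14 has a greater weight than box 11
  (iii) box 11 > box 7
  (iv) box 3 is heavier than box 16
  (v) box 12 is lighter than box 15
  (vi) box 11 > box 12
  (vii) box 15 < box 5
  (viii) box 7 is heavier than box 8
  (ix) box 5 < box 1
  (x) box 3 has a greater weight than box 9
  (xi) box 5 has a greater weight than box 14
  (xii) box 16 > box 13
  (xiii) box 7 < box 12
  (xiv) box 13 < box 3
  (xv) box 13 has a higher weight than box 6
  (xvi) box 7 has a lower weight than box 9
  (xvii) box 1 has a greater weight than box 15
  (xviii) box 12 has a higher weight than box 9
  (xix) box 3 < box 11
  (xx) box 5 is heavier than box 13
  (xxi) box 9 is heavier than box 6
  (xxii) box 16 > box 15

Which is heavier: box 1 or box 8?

box 1

box 8 < box 7 < box 9 < box 12 < box 15 < box 16 < box 3 < box 11 < box 14 < box 5 < box 1, by transitivity through box 7, box 9, box 12, box 15, box 16, box 3, box 11, box 14, box 5.
So box 8 < box 1; box 1 is the heavier of the two.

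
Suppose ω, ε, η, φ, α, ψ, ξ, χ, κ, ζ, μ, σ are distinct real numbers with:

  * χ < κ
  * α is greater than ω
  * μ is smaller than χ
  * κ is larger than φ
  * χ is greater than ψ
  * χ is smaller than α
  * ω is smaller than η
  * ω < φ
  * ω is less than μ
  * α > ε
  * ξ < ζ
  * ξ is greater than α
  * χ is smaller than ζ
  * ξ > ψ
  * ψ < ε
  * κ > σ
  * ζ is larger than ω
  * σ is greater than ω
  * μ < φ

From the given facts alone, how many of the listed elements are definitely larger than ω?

9

Directly above ω: η, σ, μ, φ, α, ζ.
One step further: χ, κ, ξ (9 so far).
No other element is forced above ω by the given relations, so the count is 9.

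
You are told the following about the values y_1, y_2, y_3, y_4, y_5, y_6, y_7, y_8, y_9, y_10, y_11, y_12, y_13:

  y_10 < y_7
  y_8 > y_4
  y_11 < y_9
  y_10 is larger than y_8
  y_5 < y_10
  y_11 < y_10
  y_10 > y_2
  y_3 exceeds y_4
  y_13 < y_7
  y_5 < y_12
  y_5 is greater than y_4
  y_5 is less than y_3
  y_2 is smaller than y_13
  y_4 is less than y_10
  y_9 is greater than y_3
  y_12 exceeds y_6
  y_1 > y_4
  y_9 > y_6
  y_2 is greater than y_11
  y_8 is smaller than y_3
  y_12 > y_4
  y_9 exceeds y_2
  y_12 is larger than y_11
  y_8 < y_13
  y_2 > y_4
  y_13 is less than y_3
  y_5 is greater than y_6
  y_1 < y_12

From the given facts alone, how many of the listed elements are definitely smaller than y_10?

Directly below y_10: y_4, y_11, y_2, y_8, y_5.
One step further: y_6 (6 so far).
No other element is forced below y_10 by the given relations, so the count is 6.

6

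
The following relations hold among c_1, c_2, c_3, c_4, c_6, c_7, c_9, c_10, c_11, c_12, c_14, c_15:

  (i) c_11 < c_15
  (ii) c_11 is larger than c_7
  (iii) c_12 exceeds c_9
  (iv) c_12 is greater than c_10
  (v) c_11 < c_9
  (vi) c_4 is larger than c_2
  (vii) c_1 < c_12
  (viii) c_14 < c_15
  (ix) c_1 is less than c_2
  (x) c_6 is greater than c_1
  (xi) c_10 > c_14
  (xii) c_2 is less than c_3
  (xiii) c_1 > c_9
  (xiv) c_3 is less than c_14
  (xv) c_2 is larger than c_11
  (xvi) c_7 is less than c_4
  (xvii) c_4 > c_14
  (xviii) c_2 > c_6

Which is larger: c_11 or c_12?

c_12

c_11 < c_9 and c_9 < c_1 give c_11 < c_1.
With c_1 < c_6: c_11 < c_9 < c_1 < c_6.
Then c_6 < c_2 extends the chain to c_2.
Then c_2 < c_3 extends the chain to c_3.
Then c_3 < c_14 extends the chain to c_14.
Then c_14 < c_10 extends the chain to c_10.
Then c_10 < c_12 extends the chain to c_12.
So c_11 < c_12; c_12 is the larger of the two.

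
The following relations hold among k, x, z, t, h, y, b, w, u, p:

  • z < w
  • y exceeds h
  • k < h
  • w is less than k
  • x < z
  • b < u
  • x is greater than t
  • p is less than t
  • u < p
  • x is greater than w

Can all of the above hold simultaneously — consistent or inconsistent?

inconsistent

We have w < x stated directly, yet also x < z < w by chaining the others — so x < w. Contradiction.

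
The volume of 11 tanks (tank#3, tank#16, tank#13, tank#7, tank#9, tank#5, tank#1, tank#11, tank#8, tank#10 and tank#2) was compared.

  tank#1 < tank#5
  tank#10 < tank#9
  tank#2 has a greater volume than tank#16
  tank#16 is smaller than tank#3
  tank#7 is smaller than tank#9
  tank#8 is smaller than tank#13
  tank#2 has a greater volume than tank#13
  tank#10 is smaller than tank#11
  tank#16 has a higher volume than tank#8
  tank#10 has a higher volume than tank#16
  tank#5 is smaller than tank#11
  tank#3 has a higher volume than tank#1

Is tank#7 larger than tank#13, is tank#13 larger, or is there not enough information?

Following every chain through tank#7: above tank#7 we get tank#9.
tank#13 is not reached, and no chain runs the other way from tank#13 to tank#7.
So the given relations leave the order of tank#7 and tank#13 undetermined.

undetermined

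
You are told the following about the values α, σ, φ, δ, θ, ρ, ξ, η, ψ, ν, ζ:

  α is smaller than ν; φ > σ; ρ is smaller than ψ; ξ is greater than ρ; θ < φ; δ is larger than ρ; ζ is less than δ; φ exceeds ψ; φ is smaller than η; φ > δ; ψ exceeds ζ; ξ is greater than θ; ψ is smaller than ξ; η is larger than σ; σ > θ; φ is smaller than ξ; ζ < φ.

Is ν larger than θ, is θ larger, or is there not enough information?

undetermined

Following every chain through θ: above θ we get σ, φ, ξ, η.
ν is not reached, and no chain runs the other way from ν to θ.
So the given relations leave the order of θ and ν undetermined.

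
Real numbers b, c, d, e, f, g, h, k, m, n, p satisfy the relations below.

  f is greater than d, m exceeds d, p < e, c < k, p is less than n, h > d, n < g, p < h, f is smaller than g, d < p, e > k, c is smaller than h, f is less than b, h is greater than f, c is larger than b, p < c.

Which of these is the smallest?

f is not least since d < f; p is not least since d < p; b is not least since f < b; c is not least since p < c; k is not least since c < k; n is not least since p < n; h is not least since d < h; g is not least since f < g; m is not least since d < m; e is not least since p < e.
Only d has nothing below it, so d is the smallest.

d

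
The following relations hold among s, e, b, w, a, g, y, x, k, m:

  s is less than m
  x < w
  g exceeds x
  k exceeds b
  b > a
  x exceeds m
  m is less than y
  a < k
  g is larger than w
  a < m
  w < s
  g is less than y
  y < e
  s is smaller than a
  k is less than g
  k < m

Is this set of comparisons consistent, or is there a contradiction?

inconsistent

We have w < s stated directly, yet also s < a < b < k < m < x < w by chaining the others — so s < w. Contradiction.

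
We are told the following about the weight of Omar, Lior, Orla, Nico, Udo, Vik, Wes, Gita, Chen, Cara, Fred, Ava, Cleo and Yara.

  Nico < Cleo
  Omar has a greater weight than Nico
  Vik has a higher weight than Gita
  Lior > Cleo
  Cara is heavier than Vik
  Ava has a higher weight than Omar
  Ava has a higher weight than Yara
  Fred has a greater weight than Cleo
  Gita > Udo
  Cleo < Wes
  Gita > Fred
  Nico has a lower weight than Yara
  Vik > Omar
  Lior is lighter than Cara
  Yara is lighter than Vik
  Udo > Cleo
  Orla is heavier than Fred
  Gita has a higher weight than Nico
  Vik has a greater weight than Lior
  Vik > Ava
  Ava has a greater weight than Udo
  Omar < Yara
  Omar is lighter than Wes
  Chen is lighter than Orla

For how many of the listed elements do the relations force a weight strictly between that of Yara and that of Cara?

The relations place Yara below Cara. An element lies strictly between them when it is forced above Yara and also forced below Cara.
Above Yara: {Ava, Vik}. Below Cara: {Nico, Cleo, Fred, Lior, Omar, Udo, Gita, Ava, Vik}.
Intersection: {Ava, Vik} — 2.

2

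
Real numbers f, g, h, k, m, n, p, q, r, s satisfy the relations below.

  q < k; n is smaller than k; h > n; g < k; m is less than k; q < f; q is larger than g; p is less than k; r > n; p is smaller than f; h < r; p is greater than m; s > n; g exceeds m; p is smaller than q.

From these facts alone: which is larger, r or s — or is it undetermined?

Following every chain through s: below s we get n.
r is not reached, and no chain runs the other way from r to s.
So the given relations leave the order of s and r undetermined.

undetermined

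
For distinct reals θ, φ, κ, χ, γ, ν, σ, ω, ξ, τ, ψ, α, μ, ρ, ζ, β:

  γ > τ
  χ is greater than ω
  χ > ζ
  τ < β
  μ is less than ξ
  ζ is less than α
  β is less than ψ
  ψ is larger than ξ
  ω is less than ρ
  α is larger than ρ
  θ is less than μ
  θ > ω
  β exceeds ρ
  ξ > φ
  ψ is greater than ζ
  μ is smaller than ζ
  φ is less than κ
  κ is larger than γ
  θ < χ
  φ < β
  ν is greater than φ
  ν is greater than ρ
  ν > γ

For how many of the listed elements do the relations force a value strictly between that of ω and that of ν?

1

The relations place ω below ν. An element lies strictly between them when it is forced above ω and also forced below ν.
Above ω: {ρ, θ, μ, ζ, α, ξ, β, χ, ψ}. Below ν: {ρ, τ, γ, φ}.
Intersection: {ρ} — 1.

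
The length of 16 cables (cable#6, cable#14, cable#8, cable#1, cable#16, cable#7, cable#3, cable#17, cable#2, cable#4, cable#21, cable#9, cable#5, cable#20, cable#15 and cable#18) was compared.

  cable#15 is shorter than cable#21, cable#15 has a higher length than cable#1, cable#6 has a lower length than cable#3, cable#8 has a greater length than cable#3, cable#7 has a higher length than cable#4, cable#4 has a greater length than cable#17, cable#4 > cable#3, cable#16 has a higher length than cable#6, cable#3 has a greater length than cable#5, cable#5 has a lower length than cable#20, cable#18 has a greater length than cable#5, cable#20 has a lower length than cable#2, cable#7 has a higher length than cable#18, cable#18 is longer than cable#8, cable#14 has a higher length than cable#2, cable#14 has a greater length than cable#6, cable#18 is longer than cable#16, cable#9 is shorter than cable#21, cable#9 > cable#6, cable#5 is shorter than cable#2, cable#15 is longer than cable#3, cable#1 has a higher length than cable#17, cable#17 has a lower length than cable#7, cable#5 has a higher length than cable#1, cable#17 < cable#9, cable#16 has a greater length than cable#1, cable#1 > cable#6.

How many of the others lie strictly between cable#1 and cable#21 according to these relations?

3

Chaining upward from cable#1 reaches: cable#5, cable#3, cable#20, cable#16, cable#8, cable#15, cable#18, cable#4, cable#7, cable#2, cable#14.
Chaining downward from cable#21 reaches: cable#6, cable#17, cable#5, cable#3, cable#15, cable#9.
Strictly between cable#1 and cable#21 are those in both lists: cable#5, cable#3, cable#15 — 3 elements.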